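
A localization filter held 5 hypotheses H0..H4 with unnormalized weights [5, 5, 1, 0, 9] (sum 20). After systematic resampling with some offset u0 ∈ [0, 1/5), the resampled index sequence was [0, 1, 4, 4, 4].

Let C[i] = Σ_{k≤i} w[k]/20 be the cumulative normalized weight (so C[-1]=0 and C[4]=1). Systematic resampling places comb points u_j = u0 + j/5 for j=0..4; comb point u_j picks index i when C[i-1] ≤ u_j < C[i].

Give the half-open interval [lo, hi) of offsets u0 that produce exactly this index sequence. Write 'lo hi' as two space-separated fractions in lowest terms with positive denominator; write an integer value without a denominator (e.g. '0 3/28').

3/20 1/5

C = [1/4, 1/2, 11/20, 11/20, 1]
j=0 picked index 0: u0 ∈ [0, 1/4)
j=1 picked index 1: u0 ∈ [1/20, 3/10)
j=2 picked index 4: u0 ∈ [3/20, 3/5)
j=3 picked index 4: u0 ∈ [-1/20, 2/5)
j=4 picked index 4: u0 ∈ [-1/4, 1/5)
intersection: [3/20, 1/5)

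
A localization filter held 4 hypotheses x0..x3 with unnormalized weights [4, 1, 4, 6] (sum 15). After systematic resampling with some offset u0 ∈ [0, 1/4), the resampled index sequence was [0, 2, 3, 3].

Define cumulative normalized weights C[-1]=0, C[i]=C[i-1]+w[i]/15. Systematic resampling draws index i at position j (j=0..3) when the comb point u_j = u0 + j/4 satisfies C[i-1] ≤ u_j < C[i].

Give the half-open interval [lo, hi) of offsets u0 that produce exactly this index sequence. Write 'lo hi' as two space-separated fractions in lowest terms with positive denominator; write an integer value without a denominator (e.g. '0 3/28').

C = [4/15, 1/3, 3/5, 1]
j=0 picked index 0: u0 ∈ [0, 4/15)
j=1 picked index 2: u0 ∈ [1/12, 7/20)
j=2 picked index 3: u0 ∈ [1/10, 1/2)
j=3 picked index 3: u0 ∈ [-3/20, 1/4)
intersection: [1/10, 1/4)

1/10 1/4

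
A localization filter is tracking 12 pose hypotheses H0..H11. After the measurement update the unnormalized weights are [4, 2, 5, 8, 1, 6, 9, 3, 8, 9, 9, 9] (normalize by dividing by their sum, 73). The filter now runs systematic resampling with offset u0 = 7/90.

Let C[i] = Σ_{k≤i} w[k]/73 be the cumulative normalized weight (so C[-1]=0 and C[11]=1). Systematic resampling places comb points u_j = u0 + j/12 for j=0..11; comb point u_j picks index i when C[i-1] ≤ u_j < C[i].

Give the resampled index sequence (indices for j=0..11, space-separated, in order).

1 3 3 5 6 7 8 9 9 10 11 11

C = [4/73, 6/73, 11/73, 19/73, 20/73, 26/73, 35/73, 38/73, 46/73, 55/73, 64/73, 1]
j=0: u_0=7/90 ∈ [4/73, 6/73) → index 1
j=1: u_1=29/180 ∈ [11/73, 19/73) → index 3
j=2: u_2=11/45 ∈ [11/73, 19/73) → index 3
j=3: u_3=59/180 ∈ [20/73, 26/73) → index 5
j=4: u_4=37/90 ∈ [26/73, 35/73) → index 6
j=5: u_5=89/180 ∈ [35/73, 38/73) → index 7
j=6: u_6=26/45 ∈ [38/73, 46/73) → index 8
j=7: u_7=119/180 ∈ [46/73, 55/73) → index 9
j=8: u_8=67/90 ∈ [46/73, 55/73) → index 9
j=9: u_9=149/180 ∈ [55/73, 64/73) → index 10
j=10: u_10=41/45 ∈ [64/73, 1) → index 11
j=11: u_11=179/180 ∈ [64/73, 1) → index 11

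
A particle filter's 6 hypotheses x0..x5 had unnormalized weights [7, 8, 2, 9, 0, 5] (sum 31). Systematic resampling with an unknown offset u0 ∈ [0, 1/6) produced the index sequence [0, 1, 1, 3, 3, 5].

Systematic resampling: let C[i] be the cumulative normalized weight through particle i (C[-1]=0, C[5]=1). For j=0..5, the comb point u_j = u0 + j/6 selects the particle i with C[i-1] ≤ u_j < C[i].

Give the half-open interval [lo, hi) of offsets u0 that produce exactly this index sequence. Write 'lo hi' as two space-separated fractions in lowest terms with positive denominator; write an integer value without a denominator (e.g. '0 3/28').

11/186 14/93

C = [7/31, 15/31, 17/31, 26/31, 26/31, 1]
j=0 picked index 0: u0 ∈ [0, 7/31)
j=1 picked index 1: u0 ∈ [11/186, 59/186)
j=2 picked index 1: u0 ∈ [-10/93, 14/93)
j=3 picked index 3: u0 ∈ [3/62, 21/62)
j=4 picked index 3: u0 ∈ [-11/93, 16/93)
j=5 picked index 5: u0 ∈ [1/186, 1/6)
intersection: [11/186, 14/93)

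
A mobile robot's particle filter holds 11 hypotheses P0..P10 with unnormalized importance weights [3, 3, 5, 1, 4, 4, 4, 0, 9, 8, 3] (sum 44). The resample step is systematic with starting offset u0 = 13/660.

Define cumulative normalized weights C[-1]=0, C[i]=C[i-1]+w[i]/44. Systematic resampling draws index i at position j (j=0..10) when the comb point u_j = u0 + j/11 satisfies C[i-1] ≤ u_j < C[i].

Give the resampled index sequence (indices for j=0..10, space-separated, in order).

0 1 2 4 5 6 8 8 8 9 9

C = [3/44, 3/22, 1/4, 3/11, 4/11, 5/11, 6/11, 6/11, 3/4, 41/44, 1]
j=0: u_0=13/660 ∈ [0, 3/44) → index 0
j=1: u_1=73/660 ∈ [3/44, 3/22) → index 1
j=2: u_2=133/660 ∈ [3/22, 1/4) → index 2
j=3: u_3=193/660 ∈ [3/11, 4/11) → index 4
j=4: u_4=23/60 ∈ [4/11, 5/11) → index 5
j=5: u_5=313/660 ∈ [5/11, 6/11) → index 6
j=6: u_6=373/660 ∈ [6/11, 3/4) → index 8
j=7: u_7=433/660 ∈ [6/11, 3/4) → index 8
j=8: u_8=493/660 ∈ [6/11, 3/4) → index 8
j=9: u_9=553/660 ∈ [3/4, 41/44) → index 9
j=10: u_10=613/660 ∈ [3/4, 41/44) → index 9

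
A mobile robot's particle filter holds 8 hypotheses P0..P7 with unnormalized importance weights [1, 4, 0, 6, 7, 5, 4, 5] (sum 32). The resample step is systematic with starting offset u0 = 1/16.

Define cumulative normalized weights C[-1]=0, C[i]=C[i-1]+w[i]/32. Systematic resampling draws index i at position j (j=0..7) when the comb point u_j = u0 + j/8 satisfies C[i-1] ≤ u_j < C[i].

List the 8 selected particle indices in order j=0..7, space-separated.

C = [1/32, 5/32, 5/32, 11/32, 9/16, 23/32, 27/32, 1]
j=0: u_0=1/16 ∈ [1/32, 5/32) → index 1
j=1: u_1=3/16 ∈ [5/32, 11/32) → index 3
j=2: u_2=5/16 ∈ [5/32, 11/32) → index 3
j=3: u_3=7/16 ∈ [11/32, 9/16) → index 4
j=4: u_4=9/16 ∈ [9/16, 23/32) → index 5
j=5: u_5=11/16 ∈ [9/16, 23/32) → index 5
j=6: u_6=13/16 ∈ [23/32, 27/32) → index 6
j=7: u_7=15/16 ∈ [27/32, 1) → index 7

1 3 3 4 5 5 6 7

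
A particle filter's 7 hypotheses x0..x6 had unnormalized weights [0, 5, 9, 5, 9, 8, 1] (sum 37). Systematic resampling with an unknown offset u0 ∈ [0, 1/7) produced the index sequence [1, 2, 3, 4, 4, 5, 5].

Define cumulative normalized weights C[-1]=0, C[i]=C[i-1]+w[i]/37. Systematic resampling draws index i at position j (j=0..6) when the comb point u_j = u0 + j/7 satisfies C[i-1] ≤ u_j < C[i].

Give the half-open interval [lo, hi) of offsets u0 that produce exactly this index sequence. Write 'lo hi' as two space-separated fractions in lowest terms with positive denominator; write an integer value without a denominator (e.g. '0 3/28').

C = [0, 5/37, 14/37, 19/37, 28/37, 36/37, 1]
j=0 picked index 1: u0 ∈ [0, 5/37)
j=1 picked index 2: u0 ∈ [-2/259, 61/259)
j=2 picked index 3: u0 ∈ [24/259, 59/259)
j=3 picked index 4: u0 ∈ [22/259, 85/259)
j=4 picked index 4: u0 ∈ [-15/259, 48/259)
j=5 picked index 5: u0 ∈ [11/259, 67/259)
j=6 picked index 5: u0 ∈ [-26/259, 30/259)
intersection: [24/259, 30/259)

24/259 30/259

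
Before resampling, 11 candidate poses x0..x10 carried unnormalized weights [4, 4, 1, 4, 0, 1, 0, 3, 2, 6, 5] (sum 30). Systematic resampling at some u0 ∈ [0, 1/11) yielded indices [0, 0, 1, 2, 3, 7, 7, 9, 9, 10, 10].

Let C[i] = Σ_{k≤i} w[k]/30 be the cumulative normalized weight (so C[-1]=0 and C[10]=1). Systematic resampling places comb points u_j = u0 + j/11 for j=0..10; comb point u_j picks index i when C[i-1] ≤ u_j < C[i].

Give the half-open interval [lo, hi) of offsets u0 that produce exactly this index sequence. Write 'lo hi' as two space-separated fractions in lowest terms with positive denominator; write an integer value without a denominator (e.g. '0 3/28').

C = [2/15, 4/15, 3/10, 13/30, 13/30, 7/15, 7/15, 17/30, 19/30, 5/6, 1]
j=0 picked index 0: u0 ∈ [0, 2/15)
j=1 picked index 0: u0 ∈ [-1/11, 7/165)
j=2 picked index 1: u0 ∈ [-8/165, 14/165)
j=3 picked index 2: u0 ∈ [-1/165, 3/110)
j=4 picked index 3: u0 ∈ [-7/110, 23/330)
j=5 picked index 7: u0 ∈ [2/165, 37/330)
j=6 picked index 7: u0 ∈ [-13/165, 7/330)
j=7 picked index 9: u0 ∈ [-1/330, 13/66)
j=8 picked index 9: u0 ∈ [-31/330, 7/66)
j=9 picked index 10: u0 ∈ [1/66, 2/11)
j=10 picked index 10: u0 ∈ [-5/66, 1/11)
intersection: [1/66, 7/330)

1/66 7/330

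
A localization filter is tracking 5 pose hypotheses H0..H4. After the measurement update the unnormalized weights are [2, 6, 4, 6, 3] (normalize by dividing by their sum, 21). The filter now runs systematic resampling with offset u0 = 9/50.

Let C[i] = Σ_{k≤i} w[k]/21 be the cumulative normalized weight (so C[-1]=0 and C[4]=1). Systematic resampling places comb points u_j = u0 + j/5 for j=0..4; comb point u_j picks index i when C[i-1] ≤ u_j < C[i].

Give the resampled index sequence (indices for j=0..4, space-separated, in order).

C = [2/21, 8/21, 4/7, 6/7, 1]
j=0: u_0=9/50 ∈ [2/21, 8/21) → index 1
j=1: u_1=19/50 ∈ [2/21, 8/21) → index 1
j=2: u_2=29/50 ∈ [4/7, 6/7) → index 3
j=3: u_3=39/50 ∈ [4/7, 6/7) → index 3
j=4: u_4=49/50 ∈ [6/7, 1) → index 4

1 1 3 3 4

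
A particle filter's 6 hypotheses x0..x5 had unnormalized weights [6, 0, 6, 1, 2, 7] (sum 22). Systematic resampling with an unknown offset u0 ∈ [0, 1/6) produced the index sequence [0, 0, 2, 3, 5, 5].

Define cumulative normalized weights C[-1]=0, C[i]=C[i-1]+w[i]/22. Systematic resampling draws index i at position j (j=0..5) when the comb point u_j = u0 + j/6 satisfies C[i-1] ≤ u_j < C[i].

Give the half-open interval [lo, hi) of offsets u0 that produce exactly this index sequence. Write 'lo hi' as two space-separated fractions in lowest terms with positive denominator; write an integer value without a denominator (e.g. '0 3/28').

C = [3/11, 3/11, 6/11, 13/22, 15/22, 1]
j=0 picked index 0: u0 ∈ [0, 3/11)
j=1 picked index 0: u0 ∈ [-1/6, 7/66)
j=2 picked index 2: u0 ∈ [-2/33, 7/33)
j=3 picked index 3: u0 ∈ [1/22, 1/11)
j=4 picked index 5: u0 ∈ [1/66, 1/3)
j=5 picked index 5: u0 ∈ [-5/33, 1/6)
intersection: [1/22, 1/11)

1/22 1/11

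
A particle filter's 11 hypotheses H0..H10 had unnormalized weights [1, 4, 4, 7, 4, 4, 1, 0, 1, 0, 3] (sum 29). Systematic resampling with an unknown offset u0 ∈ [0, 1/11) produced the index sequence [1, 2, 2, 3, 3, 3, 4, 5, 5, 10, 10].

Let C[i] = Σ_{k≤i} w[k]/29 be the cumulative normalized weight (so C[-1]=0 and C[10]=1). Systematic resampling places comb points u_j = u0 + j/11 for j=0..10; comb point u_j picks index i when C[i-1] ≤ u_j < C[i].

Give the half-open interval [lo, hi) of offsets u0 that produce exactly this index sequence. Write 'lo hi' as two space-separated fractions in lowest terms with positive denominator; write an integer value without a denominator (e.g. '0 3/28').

26/319 1/11

C = [1/29, 5/29, 9/29, 16/29, 20/29, 24/29, 25/29, 25/29, 26/29, 26/29, 1]
j=0 picked index 1: u0 ∈ [1/29, 5/29)
j=1 picked index 2: u0 ∈ [26/319, 70/319)
j=2 picked index 2: u0 ∈ [-3/319, 41/319)
j=3 picked index 3: u0 ∈ [12/319, 89/319)
j=4 picked index 3: u0 ∈ [-17/319, 60/319)
j=5 picked index 3: u0 ∈ [-46/319, 31/319)
j=6 picked index 4: u0 ∈ [2/319, 46/319)
j=7 picked index 5: u0 ∈ [17/319, 61/319)
j=8 picked index 5: u0 ∈ [-12/319, 32/319)
j=9 picked index 10: u0 ∈ [25/319, 2/11)
j=10 picked index 10: u0 ∈ [-4/319, 1/11)
intersection: [26/319, 1/11)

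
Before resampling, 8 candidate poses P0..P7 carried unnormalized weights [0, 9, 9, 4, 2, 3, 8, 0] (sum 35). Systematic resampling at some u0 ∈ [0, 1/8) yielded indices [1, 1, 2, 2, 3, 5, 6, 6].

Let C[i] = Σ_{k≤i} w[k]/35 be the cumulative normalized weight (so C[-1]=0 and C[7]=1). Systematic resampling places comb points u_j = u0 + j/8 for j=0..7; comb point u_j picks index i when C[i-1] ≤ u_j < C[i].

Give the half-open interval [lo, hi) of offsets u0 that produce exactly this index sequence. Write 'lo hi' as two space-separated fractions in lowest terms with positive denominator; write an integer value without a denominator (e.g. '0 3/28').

C = [0, 9/35, 18/35, 22/35, 24/35, 27/35, 1, 1]
j=0 picked index 1: u0 ∈ [0, 9/35)
j=1 picked index 1: u0 ∈ [-1/8, 37/280)
j=2 picked index 2: u0 ∈ [1/140, 37/140)
j=3 picked index 2: u0 ∈ [-33/280, 39/280)
j=4 picked index 3: u0 ∈ [1/70, 9/70)
j=5 picked index 5: u0 ∈ [17/280, 41/280)
j=6 picked index 6: u0 ∈ [3/140, 1/4)
j=7 picked index 6: u0 ∈ [-29/280, 1/8)
intersection: [17/280, 1/8)

17/280 1/8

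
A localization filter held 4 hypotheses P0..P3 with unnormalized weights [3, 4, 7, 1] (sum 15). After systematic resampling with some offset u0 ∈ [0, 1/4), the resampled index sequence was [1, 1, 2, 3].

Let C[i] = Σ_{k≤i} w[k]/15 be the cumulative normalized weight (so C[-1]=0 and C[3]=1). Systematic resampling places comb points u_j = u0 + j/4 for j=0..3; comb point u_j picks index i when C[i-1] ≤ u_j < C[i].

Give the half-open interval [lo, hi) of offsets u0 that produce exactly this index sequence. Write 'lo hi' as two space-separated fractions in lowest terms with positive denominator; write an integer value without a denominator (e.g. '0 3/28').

C = [1/5, 7/15, 14/15, 1]
j=0 picked index 1: u0 ∈ [1/5, 7/15)
j=1 picked index 1: u0 ∈ [-1/20, 13/60)
j=2 picked index 2: u0 ∈ [-1/30, 13/30)
j=3 picked index 3: u0 ∈ [11/60, 1/4)
intersection: [1/5, 13/60)

1/5 13/60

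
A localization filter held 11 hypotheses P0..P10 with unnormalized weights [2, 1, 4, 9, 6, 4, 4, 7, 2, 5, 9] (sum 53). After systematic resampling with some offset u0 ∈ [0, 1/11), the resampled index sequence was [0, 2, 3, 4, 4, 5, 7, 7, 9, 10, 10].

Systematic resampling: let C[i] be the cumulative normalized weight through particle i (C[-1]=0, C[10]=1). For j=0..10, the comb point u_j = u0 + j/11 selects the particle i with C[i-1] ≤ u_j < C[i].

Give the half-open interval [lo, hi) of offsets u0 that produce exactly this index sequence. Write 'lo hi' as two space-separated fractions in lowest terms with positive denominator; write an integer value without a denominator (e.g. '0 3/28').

17/583 21/583

C = [2/53, 3/53, 7/53, 16/53, 22/53, 26/53, 30/53, 37/53, 39/53, 44/53, 1]
j=0 picked index 0: u0 ∈ [0, 2/53)
j=1 picked index 2: u0 ∈ [-20/583, 24/583)
j=2 picked index 3: u0 ∈ [-29/583, 70/583)
j=3 picked index 4: u0 ∈ [17/583, 83/583)
j=4 picked index 4: u0 ∈ [-36/583, 30/583)
j=5 picked index 5: u0 ∈ [-23/583, 21/583)
j=6 picked index 7: u0 ∈ [12/583, 89/583)
j=7 picked index 7: u0 ∈ [-41/583, 36/583)
j=8 picked index 9: u0 ∈ [5/583, 60/583)
j=9 picked index 10: u0 ∈ [7/583, 2/11)
j=10 picked index 10: u0 ∈ [-46/583, 1/11)
intersection: [17/583, 21/583)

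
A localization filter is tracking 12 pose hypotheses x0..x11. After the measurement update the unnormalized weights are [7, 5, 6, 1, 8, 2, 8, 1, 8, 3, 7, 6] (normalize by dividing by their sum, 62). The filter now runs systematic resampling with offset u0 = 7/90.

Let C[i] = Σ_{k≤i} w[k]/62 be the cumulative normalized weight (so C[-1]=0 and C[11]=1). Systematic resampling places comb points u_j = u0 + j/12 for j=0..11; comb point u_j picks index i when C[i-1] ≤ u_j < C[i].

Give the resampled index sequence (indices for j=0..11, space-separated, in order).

C = [7/62, 6/31, 9/31, 19/62, 27/62, 29/62, 37/62, 19/31, 23/31, 49/62, 28/31, 1]
j=0: u_0=7/90 ∈ [0, 7/62) → index 0
j=1: u_1=29/180 ∈ [7/62, 6/31) → index 1
j=2: u_2=11/45 ∈ [6/31, 9/31) → index 2
j=3: u_3=59/180 ∈ [19/62, 27/62) → index 4
j=4: u_4=37/90 ∈ [19/62, 27/62) → index 4
j=5: u_5=89/180 ∈ [29/62, 37/62) → index 6
j=6: u_6=26/45 ∈ [29/62, 37/62) → index 6
j=7: u_7=119/180 ∈ [19/31, 23/31) → index 8
j=8: u_8=67/90 ∈ [23/31, 49/62) → index 9
j=9: u_9=149/180 ∈ [49/62, 28/31) → index 10
j=10: u_10=41/45 ∈ [28/31, 1) → index 11
j=11: u_11=179/180 ∈ [28/31, 1) → index 11

0 1 2 4 4 6 6 8 9 10 11 11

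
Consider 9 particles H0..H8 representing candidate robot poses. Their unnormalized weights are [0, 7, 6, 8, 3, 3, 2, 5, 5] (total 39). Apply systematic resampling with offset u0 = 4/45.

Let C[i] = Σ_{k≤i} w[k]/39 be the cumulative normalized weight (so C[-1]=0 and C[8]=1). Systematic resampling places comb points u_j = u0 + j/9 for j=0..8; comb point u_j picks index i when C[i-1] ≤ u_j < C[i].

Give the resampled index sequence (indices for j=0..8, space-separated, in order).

1 2 2 3 3 5 7 7 8

C = [0, 7/39, 1/3, 7/13, 8/13, 9/13, 29/39, 34/39, 1]
j=0: u_0=4/45 ∈ [0, 7/39) → index 1
j=1: u_1=1/5 ∈ [7/39, 1/3) → index 2
j=2: u_2=14/45 ∈ [7/39, 1/3) → index 2
j=3: u_3=19/45 ∈ [1/3, 7/13) → index 3
j=4: u_4=8/15 ∈ [1/3, 7/13) → index 3
j=5: u_5=29/45 ∈ [8/13, 9/13) → index 5
j=6: u_6=34/45 ∈ [29/39, 34/39) → index 7
j=7: u_7=13/15 ∈ [29/39, 34/39) → index 7
j=8: u_8=44/45 ∈ [34/39, 1) → index 8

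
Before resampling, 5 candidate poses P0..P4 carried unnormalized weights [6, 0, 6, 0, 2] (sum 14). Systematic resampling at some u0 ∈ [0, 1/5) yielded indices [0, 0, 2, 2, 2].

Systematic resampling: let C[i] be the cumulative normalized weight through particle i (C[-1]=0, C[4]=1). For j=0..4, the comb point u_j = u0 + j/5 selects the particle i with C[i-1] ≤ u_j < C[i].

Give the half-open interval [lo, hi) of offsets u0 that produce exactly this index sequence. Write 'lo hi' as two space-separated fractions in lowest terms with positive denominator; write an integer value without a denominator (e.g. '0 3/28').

C = [3/7, 3/7, 6/7, 6/7, 1]
j=0 picked index 0: u0 ∈ [0, 3/7)
j=1 picked index 0: u0 ∈ [-1/5, 8/35)
j=2 picked index 2: u0 ∈ [1/35, 16/35)
j=3 picked index 2: u0 ∈ [-6/35, 9/35)
j=4 picked index 2: u0 ∈ [-13/35, 2/35)
intersection: [1/35, 2/35)

1/35 2/35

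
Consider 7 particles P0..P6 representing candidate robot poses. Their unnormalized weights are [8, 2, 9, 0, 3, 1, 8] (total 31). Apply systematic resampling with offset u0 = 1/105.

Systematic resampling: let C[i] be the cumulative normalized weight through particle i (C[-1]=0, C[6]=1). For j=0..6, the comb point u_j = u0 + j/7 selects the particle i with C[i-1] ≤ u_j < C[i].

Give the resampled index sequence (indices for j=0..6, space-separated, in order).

0 0 1 2 2 5 6

C = [8/31, 10/31, 19/31, 19/31, 22/31, 23/31, 1]
j=0: u_0=1/105 ∈ [0, 8/31) → index 0
j=1: u_1=16/105 ∈ [0, 8/31) → index 0
j=2: u_2=31/105 ∈ [8/31, 10/31) → index 1
j=3: u_3=46/105 ∈ [10/31, 19/31) → index 2
j=4: u_4=61/105 ∈ [10/31, 19/31) → index 2
j=5: u_5=76/105 ∈ [22/31, 23/31) → index 5
j=6: u_6=13/15 ∈ [23/31, 1) → index 6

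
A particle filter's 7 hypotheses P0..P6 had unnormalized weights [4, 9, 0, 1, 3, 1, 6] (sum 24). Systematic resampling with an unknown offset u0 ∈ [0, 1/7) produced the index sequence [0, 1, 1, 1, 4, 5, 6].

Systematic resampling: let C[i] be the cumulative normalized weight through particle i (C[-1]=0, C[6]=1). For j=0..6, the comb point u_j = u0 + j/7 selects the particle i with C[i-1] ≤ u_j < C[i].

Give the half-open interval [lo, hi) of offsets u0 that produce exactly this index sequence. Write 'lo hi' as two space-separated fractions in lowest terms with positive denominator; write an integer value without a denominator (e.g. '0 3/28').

C = [1/6, 13/24, 13/24, 7/12, 17/24, 3/4, 1]
j=0 picked index 0: u0 ∈ [0, 1/6)
j=1 picked index 1: u0 ∈ [1/42, 67/168)
j=2 picked index 1: u0 ∈ [-5/42, 43/168)
j=3 picked index 1: u0 ∈ [-11/42, 19/168)
j=4 picked index 4: u0 ∈ [1/84, 23/168)
j=5 picked index 5: u0 ∈ [-1/168, 1/28)
j=6 picked index 6: u0 ∈ [-3/28, 1/7)
intersection: [1/42, 1/28)

1/42 1/28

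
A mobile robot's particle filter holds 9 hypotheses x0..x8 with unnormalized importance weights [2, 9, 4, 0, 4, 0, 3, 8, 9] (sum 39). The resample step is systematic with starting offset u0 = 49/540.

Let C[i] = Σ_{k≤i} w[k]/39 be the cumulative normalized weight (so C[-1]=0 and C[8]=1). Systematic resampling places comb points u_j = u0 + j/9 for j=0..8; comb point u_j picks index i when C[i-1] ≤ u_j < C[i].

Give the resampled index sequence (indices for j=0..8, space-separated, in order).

C = [2/39, 11/39, 5/13, 5/13, 19/39, 19/39, 22/39, 10/13, 1]
j=0: u_0=49/540 ∈ [2/39, 11/39) → index 1
j=1: u_1=109/540 ∈ [2/39, 11/39) → index 1
j=2: u_2=169/540 ∈ [11/39, 5/13) → index 2
j=3: u_3=229/540 ∈ [5/13, 19/39) → index 4
j=4: u_4=289/540 ∈ [19/39, 22/39) → index 6
j=5: u_5=349/540 ∈ [22/39, 10/13) → index 7
j=6: u_6=409/540 ∈ [22/39, 10/13) → index 7
j=7: u_7=469/540 ∈ [10/13, 1) → index 8
j=8: u_8=529/540 ∈ [10/13, 1) → index 8

1 1 2 4 6 7 7 8 8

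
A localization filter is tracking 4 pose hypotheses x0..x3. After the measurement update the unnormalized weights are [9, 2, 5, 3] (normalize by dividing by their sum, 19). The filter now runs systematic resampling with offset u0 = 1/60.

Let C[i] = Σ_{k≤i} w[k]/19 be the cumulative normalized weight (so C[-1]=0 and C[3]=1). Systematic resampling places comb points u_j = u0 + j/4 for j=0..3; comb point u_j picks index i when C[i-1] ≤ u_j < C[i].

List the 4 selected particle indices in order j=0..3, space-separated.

C = [9/19, 11/19, 16/19, 1]
j=0: u_0=1/60 ∈ [0, 9/19) → index 0
j=1: u_1=4/15 ∈ [0, 9/19) → index 0
j=2: u_2=31/60 ∈ [9/19, 11/19) → index 1
j=3: u_3=23/30 ∈ [11/19, 16/19) → index 2

0 0 1 2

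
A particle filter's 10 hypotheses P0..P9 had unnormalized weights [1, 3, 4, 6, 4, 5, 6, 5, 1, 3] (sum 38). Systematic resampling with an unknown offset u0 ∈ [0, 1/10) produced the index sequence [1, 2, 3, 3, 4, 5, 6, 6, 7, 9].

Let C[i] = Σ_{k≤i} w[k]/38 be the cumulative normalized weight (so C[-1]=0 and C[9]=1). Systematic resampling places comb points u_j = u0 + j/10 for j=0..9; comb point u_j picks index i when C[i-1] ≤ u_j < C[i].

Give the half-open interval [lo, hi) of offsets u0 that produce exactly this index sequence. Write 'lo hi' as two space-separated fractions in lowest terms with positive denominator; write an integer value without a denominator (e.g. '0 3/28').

C = [1/38, 2/19, 4/19, 7/19, 9/19, 23/38, 29/38, 17/19, 35/38, 1]
j=0 picked index 1: u0 ∈ [1/38, 2/19)
j=1 picked index 2: u0 ∈ [1/190, 21/190)
j=2 picked index 3: u0 ∈ [1/95, 16/95)
j=3 picked index 3: u0 ∈ [-17/190, 13/190)
j=4 picked index 4: u0 ∈ [-3/95, 7/95)
j=5 picked index 5: u0 ∈ [-1/38, 2/19)
j=6 picked index 6: u0 ∈ [1/190, 31/190)
j=7 picked index 6: u0 ∈ [-9/95, 6/95)
j=8 picked index 7: u0 ∈ [-7/190, 9/95)
j=9 picked index 9: u0 ∈ [2/95, 1/10)
intersection: [1/38, 6/95)

1/38 6/95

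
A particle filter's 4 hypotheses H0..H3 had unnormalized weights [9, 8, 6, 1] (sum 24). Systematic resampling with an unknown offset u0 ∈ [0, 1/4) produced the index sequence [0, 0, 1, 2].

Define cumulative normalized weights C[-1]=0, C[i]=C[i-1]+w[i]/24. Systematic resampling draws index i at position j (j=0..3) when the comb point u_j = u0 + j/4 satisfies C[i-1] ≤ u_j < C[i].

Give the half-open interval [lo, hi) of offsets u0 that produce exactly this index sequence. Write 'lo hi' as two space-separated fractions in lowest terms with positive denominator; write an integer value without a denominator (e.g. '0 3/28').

C = [3/8, 17/24, 23/24, 1]
j=0 picked index 0: u0 ∈ [0, 3/8)
j=1 picked index 0: u0 ∈ [-1/4, 1/8)
j=2 picked index 1: u0 ∈ [-1/8, 5/24)
j=3 picked index 2: u0 ∈ [-1/24, 5/24)
intersection: [0, 1/8)

0 1/8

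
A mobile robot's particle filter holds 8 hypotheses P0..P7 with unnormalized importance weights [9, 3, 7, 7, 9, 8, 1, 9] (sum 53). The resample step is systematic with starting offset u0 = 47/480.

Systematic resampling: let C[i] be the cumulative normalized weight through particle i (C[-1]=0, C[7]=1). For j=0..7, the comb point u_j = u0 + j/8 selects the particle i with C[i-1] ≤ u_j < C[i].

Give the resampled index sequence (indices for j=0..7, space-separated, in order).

0 1 2 3 4 5 7 7

C = [9/53, 12/53, 19/53, 26/53, 35/53, 43/53, 44/53, 1]
j=0: u_0=47/480 ∈ [0, 9/53) → index 0
j=1: u_1=107/480 ∈ [9/53, 12/53) → index 1
j=2: u_2=167/480 ∈ [12/53, 19/53) → index 2
j=3: u_3=227/480 ∈ [19/53, 26/53) → index 3
j=4: u_4=287/480 ∈ [26/53, 35/53) → index 4
j=5: u_5=347/480 ∈ [35/53, 43/53) → index 5
j=6: u_6=407/480 ∈ [44/53, 1) → index 7
j=7: u_7=467/480 ∈ [44/53, 1) → index 7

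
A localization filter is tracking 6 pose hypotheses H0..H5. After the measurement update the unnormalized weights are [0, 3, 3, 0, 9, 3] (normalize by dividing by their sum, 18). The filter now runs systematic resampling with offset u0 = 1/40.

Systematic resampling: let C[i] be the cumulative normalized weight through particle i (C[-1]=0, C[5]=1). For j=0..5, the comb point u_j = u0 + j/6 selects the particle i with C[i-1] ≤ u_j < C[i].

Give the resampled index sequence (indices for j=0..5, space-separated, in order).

C = [0, 1/6, 1/3, 1/3, 5/6, 1]
j=0: u_0=1/40 ∈ [0, 1/6) → index 1
j=1: u_1=23/120 ∈ [1/6, 1/3) → index 2
j=2: u_2=43/120 ∈ [1/3, 5/6) → index 4
j=3: u_3=21/40 ∈ [1/3, 5/6) → index 4
j=4: u_4=83/120 ∈ [1/3, 5/6) → index 4
j=5: u_5=103/120 ∈ [5/6, 1) → index 5

1 2 4 4 4 5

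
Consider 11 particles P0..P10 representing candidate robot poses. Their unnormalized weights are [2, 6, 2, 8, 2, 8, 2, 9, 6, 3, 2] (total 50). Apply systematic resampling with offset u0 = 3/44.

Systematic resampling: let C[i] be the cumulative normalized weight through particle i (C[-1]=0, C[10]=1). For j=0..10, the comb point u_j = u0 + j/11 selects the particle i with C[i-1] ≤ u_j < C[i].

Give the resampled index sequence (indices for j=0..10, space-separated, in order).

C = [1/25, 4/25, 1/5, 9/25, 2/5, 14/25, 3/5, 39/50, 9/10, 24/25, 1]
j=0: u_0=3/44 ∈ [1/25, 4/25) → index 1
j=1: u_1=7/44 ∈ [1/25, 4/25) → index 1
j=2: u_2=1/4 ∈ [1/5, 9/25) → index 3
j=3: u_3=15/44 ∈ [1/5, 9/25) → index 3
j=4: u_4=19/44 ∈ [2/5, 14/25) → index 5
j=5: u_5=23/44 ∈ [2/5, 14/25) → index 5
j=6: u_6=27/44 ∈ [3/5, 39/50) → index 7
j=7: u_7=31/44 ∈ [3/5, 39/50) → index 7
j=8: u_8=35/44 ∈ [39/50, 9/10) → index 8
j=9: u_9=39/44 ∈ [39/50, 9/10) → index 8
j=10: u_10=43/44 ∈ [24/25, 1) → index 10

1 1 3 3 5 5 7 7 8 8 10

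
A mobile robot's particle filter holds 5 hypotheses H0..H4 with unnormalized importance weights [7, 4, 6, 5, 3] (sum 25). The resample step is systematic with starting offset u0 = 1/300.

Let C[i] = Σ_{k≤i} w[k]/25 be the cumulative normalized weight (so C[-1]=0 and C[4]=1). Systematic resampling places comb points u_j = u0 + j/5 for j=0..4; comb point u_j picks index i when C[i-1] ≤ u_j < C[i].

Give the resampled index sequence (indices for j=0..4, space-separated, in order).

0 0 1 2 3

C = [7/25, 11/25, 17/25, 22/25, 1]
j=0: u_0=1/300 ∈ [0, 7/25) → index 0
j=1: u_1=61/300 ∈ [0, 7/25) → index 0
j=2: u_2=121/300 ∈ [7/25, 11/25) → index 1
j=3: u_3=181/300 ∈ [11/25, 17/25) → index 2
j=4: u_4=241/300 ∈ [17/25, 22/25) → index 3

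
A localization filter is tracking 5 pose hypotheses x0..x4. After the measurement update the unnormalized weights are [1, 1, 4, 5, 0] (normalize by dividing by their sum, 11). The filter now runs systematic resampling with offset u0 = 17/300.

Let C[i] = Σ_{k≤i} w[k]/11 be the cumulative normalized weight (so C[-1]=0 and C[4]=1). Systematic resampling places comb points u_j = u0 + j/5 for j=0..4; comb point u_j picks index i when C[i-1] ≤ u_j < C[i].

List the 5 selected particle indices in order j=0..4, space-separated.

C = [1/11, 2/11, 6/11, 1, 1]
j=0: u_0=17/300 ∈ [0, 1/11) → index 0
j=1: u_1=77/300 ∈ [2/11, 6/11) → index 2
j=2: u_2=137/300 ∈ [2/11, 6/11) → index 2
j=3: u_3=197/300 ∈ [6/11, 1) → index 3
j=4: u_4=257/300 ∈ [6/11, 1) → index 3

0 2 2 3 3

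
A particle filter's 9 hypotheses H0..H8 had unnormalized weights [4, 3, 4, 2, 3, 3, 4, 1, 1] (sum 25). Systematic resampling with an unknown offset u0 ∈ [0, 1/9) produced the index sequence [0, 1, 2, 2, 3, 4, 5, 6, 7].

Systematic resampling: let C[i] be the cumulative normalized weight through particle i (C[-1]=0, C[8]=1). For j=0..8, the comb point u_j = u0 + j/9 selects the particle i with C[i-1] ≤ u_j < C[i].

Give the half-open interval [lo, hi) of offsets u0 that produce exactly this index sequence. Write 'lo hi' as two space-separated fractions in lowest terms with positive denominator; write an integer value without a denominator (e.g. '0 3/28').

13/225 16/225

C = [4/25, 7/25, 11/25, 13/25, 16/25, 19/25, 23/25, 24/25, 1]
j=0 picked index 0: u0 ∈ [0, 4/25)
j=1 picked index 1: u0 ∈ [11/225, 38/225)
j=2 picked index 2: u0 ∈ [13/225, 49/225)
j=3 picked index 2: u0 ∈ [-4/75, 8/75)
j=4 picked index 3: u0 ∈ [-1/225, 17/225)
j=5 picked index 4: u0 ∈ [-8/225, 19/225)
j=6 picked index 5: u0 ∈ [-2/75, 7/75)
j=7 picked index 6: u0 ∈ [-4/225, 32/225)
j=8 picked index 7: u0 ∈ [7/225, 16/225)
intersection: [13/225, 16/225)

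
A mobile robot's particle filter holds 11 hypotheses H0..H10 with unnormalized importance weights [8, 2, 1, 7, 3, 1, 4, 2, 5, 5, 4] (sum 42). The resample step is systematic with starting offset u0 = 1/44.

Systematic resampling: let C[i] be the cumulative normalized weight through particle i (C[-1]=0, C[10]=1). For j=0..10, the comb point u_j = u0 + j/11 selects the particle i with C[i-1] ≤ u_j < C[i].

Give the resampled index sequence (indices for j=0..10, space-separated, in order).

C = [4/21, 5/21, 11/42, 3/7, 1/2, 11/21, 13/21, 2/3, 11/14, 19/21, 1]
j=0: u_0=1/44 ∈ [0, 4/21) → index 0
j=1: u_1=5/44 ∈ [0, 4/21) → index 0
j=2: u_2=9/44 ∈ [4/21, 5/21) → index 1
j=3: u_3=13/44 ∈ [11/42, 3/7) → index 3
j=4: u_4=17/44 ∈ [11/42, 3/7) → index 3
j=5: u_5=21/44 ∈ [3/7, 1/2) → index 4
j=6: u_6=25/44 ∈ [11/21, 13/21) → index 6
j=7: u_7=29/44 ∈ [13/21, 2/3) → index 7
j=8: u_8=3/4 ∈ [2/3, 11/14) → index 8
j=9: u_9=37/44 ∈ [11/14, 19/21) → index 9
j=10: u_10=41/44 ∈ [19/21, 1) → index 10

0 0 1 3 3 4 6 7 8 9 10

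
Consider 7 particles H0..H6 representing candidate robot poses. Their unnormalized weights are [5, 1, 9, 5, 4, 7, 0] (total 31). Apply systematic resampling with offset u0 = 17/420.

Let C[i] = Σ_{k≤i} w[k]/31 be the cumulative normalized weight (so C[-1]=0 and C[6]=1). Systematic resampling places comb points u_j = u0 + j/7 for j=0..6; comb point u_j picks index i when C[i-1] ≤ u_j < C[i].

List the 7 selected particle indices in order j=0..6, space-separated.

C = [5/31, 6/31, 15/31, 20/31, 24/31, 1, 1]
j=0: u_0=17/420 ∈ [0, 5/31) → index 0
j=1: u_1=11/60 ∈ [5/31, 6/31) → index 1
j=2: u_2=137/420 ∈ [6/31, 15/31) → index 2
j=3: u_3=197/420 ∈ [6/31, 15/31) → index 2
j=4: u_4=257/420 ∈ [15/31, 20/31) → index 3
j=5: u_5=317/420 ∈ [20/31, 24/31) → index 4
j=6: u_6=377/420 ∈ [24/31, 1) → index 5

0 1 2 2 3 4 5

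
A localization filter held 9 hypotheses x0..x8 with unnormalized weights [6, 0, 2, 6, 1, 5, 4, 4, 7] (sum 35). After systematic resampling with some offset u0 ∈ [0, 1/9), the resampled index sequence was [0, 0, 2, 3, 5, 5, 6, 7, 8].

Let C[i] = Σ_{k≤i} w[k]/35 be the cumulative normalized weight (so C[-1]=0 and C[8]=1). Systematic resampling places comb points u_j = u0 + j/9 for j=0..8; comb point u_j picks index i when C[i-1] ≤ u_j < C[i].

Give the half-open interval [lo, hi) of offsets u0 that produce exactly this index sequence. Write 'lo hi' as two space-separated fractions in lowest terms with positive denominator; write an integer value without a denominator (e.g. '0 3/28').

C = [6/35, 6/35, 8/35, 2/5, 3/7, 4/7, 24/35, 4/5, 1]
j=0 picked index 0: u0 ∈ [0, 6/35)
j=1 picked index 0: u0 ∈ [-1/9, 19/315)
j=2 picked index 2: u0 ∈ [-16/315, 2/315)
j=3 picked index 3: u0 ∈ [-11/105, 1/15)
j=4 picked index 5: u0 ∈ [-1/63, 8/63)
j=5 picked index 5: u0 ∈ [-8/63, 1/63)
j=6 picked index 6: u0 ∈ [-2/21, 2/105)
j=7 picked index 7: u0 ∈ [-29/315, 1/45)
j=8 picked index 8: u0 ∈ [-4/45, 1/9)
intersection: [0, 2/315)

0 2/315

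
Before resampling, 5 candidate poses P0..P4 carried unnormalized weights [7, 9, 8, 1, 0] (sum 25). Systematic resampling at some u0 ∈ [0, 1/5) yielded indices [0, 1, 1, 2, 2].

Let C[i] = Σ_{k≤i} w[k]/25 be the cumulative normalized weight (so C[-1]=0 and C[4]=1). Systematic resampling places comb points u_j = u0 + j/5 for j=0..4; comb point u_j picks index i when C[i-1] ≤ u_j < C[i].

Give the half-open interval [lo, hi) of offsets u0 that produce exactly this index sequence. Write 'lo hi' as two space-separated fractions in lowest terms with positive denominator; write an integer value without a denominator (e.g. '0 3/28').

2/25 4/25

C = [7/25, 16/25, 24/25, 1, 1]
j=0 picked index 0: u0 ∈ [0, 7/25)
j=1 picked index 1: u0 ∈ [2/25, 11/25)
j=2 picked index 1: u0 ∈ [-3/25, 6/25)
j=3 picked index 2: u0 ∈ [1/25, 9/25)
j=4 picked index 2: u0 ∈ [-4/25, 4/25)
intersection: [2/25, 4/25)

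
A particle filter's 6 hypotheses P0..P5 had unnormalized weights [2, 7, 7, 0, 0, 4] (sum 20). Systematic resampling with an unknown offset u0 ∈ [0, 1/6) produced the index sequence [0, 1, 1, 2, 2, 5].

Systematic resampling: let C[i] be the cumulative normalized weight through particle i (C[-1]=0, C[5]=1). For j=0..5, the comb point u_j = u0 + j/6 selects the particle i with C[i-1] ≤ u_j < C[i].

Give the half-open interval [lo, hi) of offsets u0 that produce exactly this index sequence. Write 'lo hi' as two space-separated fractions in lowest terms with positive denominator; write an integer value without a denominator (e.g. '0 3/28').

C = [1/10, 9/20, 4/5, 4/5, 4/5, 1]
j=0 picked index 0: u0 ∈ [0, 1/10)
j=1 picked index 1: u0 ∈ [-1/15, 17/60)
j=2 picked index 1: u0 ∈ [-7/30, 7/60)
j=3 picked index 2: u0 ∈ [-1/20, 3/10)
j=4 picked index 2: u0 ∈ [-13/60, 2/15)
j=5 picked index 5: u0 ∈ [-1/30, 1/6)
intersection: [0, 1/10)

0 1/10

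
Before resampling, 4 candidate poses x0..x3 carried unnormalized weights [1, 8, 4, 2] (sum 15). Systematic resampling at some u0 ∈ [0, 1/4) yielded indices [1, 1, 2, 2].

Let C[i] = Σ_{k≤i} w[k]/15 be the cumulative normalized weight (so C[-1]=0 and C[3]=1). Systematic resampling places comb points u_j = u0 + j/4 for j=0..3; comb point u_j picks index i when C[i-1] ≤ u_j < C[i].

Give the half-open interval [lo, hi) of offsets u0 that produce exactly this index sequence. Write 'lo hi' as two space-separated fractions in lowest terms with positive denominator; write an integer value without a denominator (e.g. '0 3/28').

1/10 7/60

C = [1/15, 3/5, 13/15, 1]
j=0 picked index 1: u0 ∈ [1/15, 3/5)
j=1 picked index 1: u0 ∈ [-11/60, 7/20)
j=2 picked index 2: u0 ∈ [1/10, 11/30)
j=3 picked index 2: u0 ∈ [-3/20, 7/60)
intersection: [1/10, 7/60)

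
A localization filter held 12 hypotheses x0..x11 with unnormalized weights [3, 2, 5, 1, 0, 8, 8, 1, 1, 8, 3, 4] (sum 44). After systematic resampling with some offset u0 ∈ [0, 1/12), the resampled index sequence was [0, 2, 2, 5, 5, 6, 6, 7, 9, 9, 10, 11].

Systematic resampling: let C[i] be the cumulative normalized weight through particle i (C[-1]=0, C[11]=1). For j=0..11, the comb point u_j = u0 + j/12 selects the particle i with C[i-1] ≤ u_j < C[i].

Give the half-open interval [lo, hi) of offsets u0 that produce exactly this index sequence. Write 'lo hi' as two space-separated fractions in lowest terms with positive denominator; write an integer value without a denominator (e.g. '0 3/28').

C = [3/44, 5/44, 5/22, 1/4, 1/4, 19/44, 27/44, 7/11, 29/44, 37/44, 10/11, 1]
j=0 picked index 0: u0 ∈ [0, 3/44)
j=1 picked index 2: u0 ∈ [1/33, 19/132)
j=2 picked index 2: u0 ∈ [-7/132, 2/33)
j=3 picked index 5: u0 ∈ [0, 2/11)
j=4 picked index 5: u0 ∈ [-1/12, 13/132)
j=5 picked index 6: u0 ∈ [1/66, 13/66)
j=6 picked index 6: u0 ∈ [-3/44, 5/44)
j=7 picked index 7: u0 ∈ [1/33, 7/132)
j=8 picked index 9: u0 ∈ [-1/132, 23/132)
j=9 picked index 9: u0 ∈ [-1/11, 1/11)
j=10 picked index 10: u0 ∈ [1/132, 5/66)
j=11 picked index 11: u0 ∈ [-1/132, 1/12)
intersection: [1/33, 7/132)

1/33 7/132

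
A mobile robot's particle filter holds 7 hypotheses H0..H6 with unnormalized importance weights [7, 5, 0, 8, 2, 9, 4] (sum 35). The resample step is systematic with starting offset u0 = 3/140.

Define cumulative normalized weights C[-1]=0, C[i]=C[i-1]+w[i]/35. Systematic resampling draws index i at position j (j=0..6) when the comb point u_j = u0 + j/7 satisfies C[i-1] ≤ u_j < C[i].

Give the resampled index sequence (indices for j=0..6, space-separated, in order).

C = [1/5, 12/35, 12/35, 4/7, 22/35, 31/35, 1]
j=0: u_0=3/140 ∈ [0, 1/5) → index 0
j=1: u_1=23/140 ∈ [0, 1/5) → index 0
j=2: u_2=43/140 ∈ [1/5, 12/35) → index 1
j=3: u_3=9/20 ∈ [12/35, 4/7) → index 3
j=4: u_4=83/140 ∈ [4/7, 22/35) → index 4
j=5: u_5=103/140 ∈ [22/35, 31/35) → index 5
j=6: u_6=123/140 ∈ [22/35, 31/35) → index 5

0 0 1 3 4 5 5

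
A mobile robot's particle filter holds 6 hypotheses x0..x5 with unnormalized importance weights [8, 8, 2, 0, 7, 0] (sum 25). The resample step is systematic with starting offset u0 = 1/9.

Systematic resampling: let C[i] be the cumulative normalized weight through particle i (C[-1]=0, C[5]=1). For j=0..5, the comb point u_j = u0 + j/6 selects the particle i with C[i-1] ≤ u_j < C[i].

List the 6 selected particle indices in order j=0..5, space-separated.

C = [8/25, 16/25, 18/25, 18/25, 1, 1]
j=0: u_0=1/9 ∈ [0, 8/25) → index 0
j=1: u_1=5/18 ∈ [0, 8/25) → index 0
j=2: u_2=4/9 ∈ [8/25, 16/25) → index 1
j=3: u_3=11/18 ∈ [8/25, 16/25) → index 1
j=4: u_4=7/9 ∈ [18/25, 1) → index 4
j=5: u_5=17/18 ∈ [18/25, 1) → index 4

0 0 1 1 4 4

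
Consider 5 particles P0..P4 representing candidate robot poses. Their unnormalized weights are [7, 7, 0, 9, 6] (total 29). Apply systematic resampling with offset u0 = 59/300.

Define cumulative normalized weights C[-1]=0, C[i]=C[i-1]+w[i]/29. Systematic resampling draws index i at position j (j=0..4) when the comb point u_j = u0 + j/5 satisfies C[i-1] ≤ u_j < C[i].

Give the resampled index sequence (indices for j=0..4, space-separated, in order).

C = [7/29, 14/29, 14/29, 23/29, 1]
j=0: u_0=59/300 ∈ [0, 7/29) → index 0
j=1: u_1=119/300 ∈ [7/29, 14/29) → index 1
j=2: u_2=179/300 ∈ [14/29, 23/29) → index 3
j=3: u_3=239/300 ∈ [23/29, 1) → index 4
j=4: u_4=299/300 ∈ [23/29, 1) → index 4

0 1 3 4 4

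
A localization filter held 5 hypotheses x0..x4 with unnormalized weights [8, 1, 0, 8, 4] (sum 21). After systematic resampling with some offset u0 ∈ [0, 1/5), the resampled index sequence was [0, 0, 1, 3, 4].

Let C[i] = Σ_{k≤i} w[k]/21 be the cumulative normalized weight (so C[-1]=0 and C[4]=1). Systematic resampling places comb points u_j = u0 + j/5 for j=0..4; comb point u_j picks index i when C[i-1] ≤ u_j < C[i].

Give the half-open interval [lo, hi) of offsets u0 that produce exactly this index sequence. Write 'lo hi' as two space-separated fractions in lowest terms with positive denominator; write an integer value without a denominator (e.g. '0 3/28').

1/105 1/35

C = [8/21, 3/7, 3/7, 17/21, 1]
j=0 picked index 0: u0 ∈ [0, 8/21)
j=1 picked index 0: u0 ∈ [-1/5, 19/105)
j=2 picked index 1: u0 ∈ [-2/105, 1/35)
j=3 picked index 3: u0 ∈ [-6/35, 22/105)
j=4 picked index 4: u0 ∈ [1/105, 1/5)
intersection: [1/105, 1/35)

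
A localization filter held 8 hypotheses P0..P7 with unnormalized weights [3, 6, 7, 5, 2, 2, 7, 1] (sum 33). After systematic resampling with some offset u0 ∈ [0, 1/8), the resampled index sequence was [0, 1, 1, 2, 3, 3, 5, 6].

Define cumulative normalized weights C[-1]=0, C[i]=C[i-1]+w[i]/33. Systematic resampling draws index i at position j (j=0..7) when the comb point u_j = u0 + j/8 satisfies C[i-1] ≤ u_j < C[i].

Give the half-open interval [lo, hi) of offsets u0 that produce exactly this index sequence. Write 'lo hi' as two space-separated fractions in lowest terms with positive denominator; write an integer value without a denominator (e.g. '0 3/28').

C = [1/11, 3/11, 16/33, 7/11, 23/33, 25/33, 32/33, 1]
j=0 picked index 0: u0 ∈ [0, 1/11)
j=1 picked index 1: u0 ∈ [-3/88, 13/88)
j=2 picked index 1: u0 ∈ [-7/44, 1/44)
j=3 picked index 2: u0 ∈ [-9/88, 29/264)
j=4 picked index 3: u0 ∈ [-1/66, 3/22)
j=5 picked index 3: u0 ∈ [-37/264, 1/88)
j=6 picked index 5: u0 ∈ [-7/132, 1/132)
j=7 picked index 6: u0 ∈ [-31/264, 25/264)
intersection: [0, 1/132)

0 1/132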